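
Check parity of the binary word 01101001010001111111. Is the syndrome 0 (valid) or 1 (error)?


Syndrome = XOR of all bits = 0 XOR 1 XOR 1 XOR 0 XOR 1 XOR 0 XOR 0 XOR 1 XOR 0 XOR 1 XOR 0 XOR 0 XOR 0 XOR 1 XOR 1 XOR 1 XOR 1 XOR 1 XOR 1 XOR 1 = 0

0


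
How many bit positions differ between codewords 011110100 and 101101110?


Count differing positions: ^ ^ . . ^ ^ . ^ . = 5 differences

5


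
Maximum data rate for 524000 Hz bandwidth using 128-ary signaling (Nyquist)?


Rate = 2 * B * log2(M) = 2 * 524000 * 7.0 = 7336000.0

7336000.0 bps


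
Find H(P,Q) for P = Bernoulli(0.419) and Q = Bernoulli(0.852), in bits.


H(P,Q) = -p*log2(q) - (1-p)*log2(1-q). -0.419*log2(0.852) = 0.096820; -0.581*log2(0.148) = 1.601428. H(P,Q) = 0.096820 + 1.601428 = 1.6982

1.6982 bits


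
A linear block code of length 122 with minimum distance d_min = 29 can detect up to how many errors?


Detection capability = d_min - 1 = 29 - 1 = 28

28 errors


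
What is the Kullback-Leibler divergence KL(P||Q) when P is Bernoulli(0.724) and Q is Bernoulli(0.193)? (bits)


KL = p*log2(p/q) + (1-p)*log2((1-p)/(1-q)) = 0.724*log2(0.724/0.193) + 0.276*log2(0.276/0.807) = 0.9537

0.9537 bits


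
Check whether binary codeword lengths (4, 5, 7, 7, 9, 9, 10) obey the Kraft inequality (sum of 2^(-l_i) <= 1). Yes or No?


Kraft sum = sum(2^(-l_i)) = 0.1143, need <= 1. Result: satisfied (a binary prefix-free code with these lengths exists)

Yes


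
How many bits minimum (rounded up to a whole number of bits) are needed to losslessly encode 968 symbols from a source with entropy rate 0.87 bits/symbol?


Minimum bits >= n * H = 968 * 0.87 = 842.16, rounded up to a whole number of bits = 843

843 bits


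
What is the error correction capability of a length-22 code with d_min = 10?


Correction capability = floor((d-1)/2) = floor((10-1)/2) = 4

4 errors


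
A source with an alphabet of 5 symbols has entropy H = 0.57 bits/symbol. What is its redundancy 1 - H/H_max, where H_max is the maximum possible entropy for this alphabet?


H_max = log2(K) = log2(5) = 2.3219 bits/symbol. Redundancy = 1 - H/H_max = 1 - 0.57/2.3219 = 1 - 0.2455 = 0.7545

0.7545


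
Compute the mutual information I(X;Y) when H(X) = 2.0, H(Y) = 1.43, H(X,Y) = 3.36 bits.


I(X;Y) = H(X) + H(Y) - H(X,Y) = 2.0 + 1.43 - 3.36 = 0.07

0.07 bits


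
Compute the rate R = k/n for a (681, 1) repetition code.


Rate = k/n = 1/681

1/681


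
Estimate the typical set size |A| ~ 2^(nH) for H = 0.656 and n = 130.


log2|A_typical| = nH = 130 * 0.656 = 85.28, so |A_typical| ~ 2^85.28 = 4.697e+25

4.697e+25


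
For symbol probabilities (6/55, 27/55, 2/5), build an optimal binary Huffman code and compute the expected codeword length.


Huffman construction (repeatedly merge the two least-probable nodes; each merge adds 1 bit to every symbol beneath it): 6/55 + 2/5 = 28/55; 27/55 + 28/55 = 1. Resulting codeword lengths (in the order the probabilities were given): (2, 1, 2). L_avg = sum(p_i * l_i) = 6/55*2 + 27/55*1 + 2/5*2 = 83/55 = 1.5091

1.5091 bits


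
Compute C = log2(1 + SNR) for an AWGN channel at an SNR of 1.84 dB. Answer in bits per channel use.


SNR_linear = 10^(1.84/10) = 1.5276; C = log2(1 + SNR_linear) = log2(1 + 1.5276) = 1.3377

1.3377 bits/channel use


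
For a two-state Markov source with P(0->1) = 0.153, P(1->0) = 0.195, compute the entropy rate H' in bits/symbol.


Stationary distribution: pi_0 = p10/(p01+p10) = 0.5603, pi_1 = 0.4397. Entropy rate H' = pi_0*H(p01) + pi_1*H(p10) = 0.5603*0.6173 + 0.4397*0.7118 = 0.6589

0.6589 bits/symbol


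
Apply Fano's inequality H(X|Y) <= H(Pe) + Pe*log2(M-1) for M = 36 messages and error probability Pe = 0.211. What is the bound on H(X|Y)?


H(Pe) = -Pe*log2(Pe) - (1-Pe)*log2(1-Pe) = -0.211*log2(0.211) - 0.789*log2(0.789) = 0.473629 + 0.269761 = 0.7434. Pe*log2(M-1) = 0.211*log2(35) = 1.082279. Bound = H(Pe) + Pe*log2(M-1) = 0.473629 + 0.269761 + 1.082279 = 1.8257

1.8257 bits


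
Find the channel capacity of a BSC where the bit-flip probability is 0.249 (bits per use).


H(p) = -p*log2(p) - (1-p)*log2(1-p) = -0.249*log2(0.249) - 0.751*log2(0.751) = 0.499440 + 0.310250 = 0.8097. C = 1 - H(p) = 1 - 0.8097 = 0.1903

0.1903 bits


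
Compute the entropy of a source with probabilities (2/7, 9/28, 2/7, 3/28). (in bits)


H = -sum(p_i * log2(p_i)). Terms: -(2/7)*log2(2/7) = 0.516387; -(9/28)*log2(9/28) = 0.526317; -(2/7)*log2(2/7) = 0.516387; -(3/28)*log2(3/28) = 0.345256. H = 0.516387 + 0.526317 + 0.516387 + 0.345256 = 1.9043

1.9043 bits


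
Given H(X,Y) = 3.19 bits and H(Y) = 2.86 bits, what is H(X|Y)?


H(X|Y) = H(X,Y) - H(Y) = 3.19 - 2.86 = 0.33

0.33 bits


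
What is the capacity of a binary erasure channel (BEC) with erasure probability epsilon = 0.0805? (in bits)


C = 1 - epsilon = 1 - 0.0805 = 0.9195

0.9195 bits


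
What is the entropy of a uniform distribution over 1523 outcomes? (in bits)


H = log2(n) = log2(1523) = 10.5727

10.5727 bits


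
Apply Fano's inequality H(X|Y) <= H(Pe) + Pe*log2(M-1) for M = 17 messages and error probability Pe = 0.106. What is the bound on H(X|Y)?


H(Pe) = -Pe*log2(Pe) - (1-Pe)*log2(1-Pe) = -0.106*log2(0.106) - 0.894*log2(0.894) = 0.343214 + 0.144518 = 0.4877. Pe*log2(M-1) = 0.106*log2(16) = 0.424000. Bound = H(Pe) + Pe*log2(M-1) = 0.343214 + 0.144518 + 0.424000 = 0.9117

0.9117 bits


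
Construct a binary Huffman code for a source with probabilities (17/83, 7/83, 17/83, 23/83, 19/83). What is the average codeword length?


Huffman construction (repeatedly merge the two least-probable nodes; each merge adds 1 bit to every symbol beneath it): 7/83 + 17/83 = 24/83; 17/83 + 19/83 = 36/83; 23/83 + 24/83 = 47/83; 36/83 + 47/83 = 1. Resulting codeword lengths (in the order the probabilities were given): (3, 3, 2, 2, 2). L_avg = sum(p_i * l_i) = 17/83*3 + 7/83*3 + 17/83*2 + 23/83*2 + 19/83*2 = 190/83 = 2.2892

2.2892 bits


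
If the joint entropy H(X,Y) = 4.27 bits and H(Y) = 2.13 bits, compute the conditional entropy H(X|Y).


H(X|Y) = H(X,Y) - H(Y) = 4.27 - 2.13 = 2.14

2.14 bits


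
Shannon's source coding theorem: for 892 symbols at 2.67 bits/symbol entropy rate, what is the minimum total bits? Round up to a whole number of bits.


Minimum bits >= n * H = 892 * 2.67 = 2381.64, rounded up to a whole number of bits = 2382

2382 bits


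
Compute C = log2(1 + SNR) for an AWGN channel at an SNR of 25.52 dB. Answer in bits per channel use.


SNR_linear = 10^(25.52/10) = 356.4511; C = log2(1 + SNR_linear) = log2(1 + 356.4511) = 8.4816

8.4816 bits/channel use


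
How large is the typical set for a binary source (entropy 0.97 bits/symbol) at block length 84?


log2|A_typical| = nH = 84 * 0.97 = 81.48, so |A_typical| ~ 2^81.48 = 3.372e+24

3.372e+24


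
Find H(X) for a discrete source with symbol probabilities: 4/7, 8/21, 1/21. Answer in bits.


H = -sum(p_i * log2(p_i)). Terms: -(4/7)*log2(4/7) = 0.461346; -(8/21)*log2(8/21) = 0.530407; -(1/21)*log2(1/21) = 0.209158. H = 0.461346 + 0.530407 + 0.209158 = 1.2009

1.2009 bits


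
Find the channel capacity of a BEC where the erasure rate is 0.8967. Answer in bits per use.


C = 1 - epsilon = 1 - 0.8967 = 0.1033

0.1033 bits


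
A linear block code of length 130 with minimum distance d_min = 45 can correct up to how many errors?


Correction capability = floor((d-1)/2) = floor((45-1)/2) = 22

22 errors


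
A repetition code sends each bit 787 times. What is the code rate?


Rate = k/n = 1/787

1/787


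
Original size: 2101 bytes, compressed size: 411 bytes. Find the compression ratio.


Ratio = original / compressed = 2101 / 411 = 5.1119

5.1119


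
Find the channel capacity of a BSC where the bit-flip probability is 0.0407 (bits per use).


H(p) = -p*log2(p) - (1-p)*log2(1-p) = -0.0407*log2(0.0407) - 0.9593*log2(0.9593) = 0.187986 + 0.057506 = 0.2455. C = 1 - H(p) = 1 - 0.2455 = 0.7545

0.7545 bits


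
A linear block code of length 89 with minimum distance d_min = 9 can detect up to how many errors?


Detection capability = d_min - 1 = 9 - 1 = 8

8 errors


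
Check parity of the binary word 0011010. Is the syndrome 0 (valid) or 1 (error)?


Syndrome = XOR of all bits = 0 XOR 0 XOR 1 XOR 1 XOR 0 XOR 1 XOR 0 = 1

1


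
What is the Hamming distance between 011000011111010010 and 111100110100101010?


Count differing positions: ^ . . ^ . . ^ . ^ . ^ ^ ^ ^ ^ . . . = 9 differences

9


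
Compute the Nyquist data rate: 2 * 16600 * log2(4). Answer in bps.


Rate = 2 * B * log2(M) = 2 * 16600 * 2.0 = 66400.0

66400.0 bps


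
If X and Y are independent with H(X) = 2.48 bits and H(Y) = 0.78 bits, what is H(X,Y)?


For independent variables, H(X,Y) = H(X) + H(Y) = 2.48 + 0.78 = 3.26

3.26 bits


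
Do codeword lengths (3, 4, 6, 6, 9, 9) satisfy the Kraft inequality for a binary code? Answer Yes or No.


Kraft sum = sum(2^(-l_i)) = 0.2227, need <= 1. Result: satisfied (a binary prefix-free code with these lengths exists)

Yes


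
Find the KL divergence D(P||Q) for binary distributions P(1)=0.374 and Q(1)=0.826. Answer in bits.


KL = p*log2(p/q) + (1-p)*log2((1-p)/(1-q)) = 0.374*log2(0.374/0.826) + 0.626*log2(0.626/0.174) = 0.7287

0.7287 bits


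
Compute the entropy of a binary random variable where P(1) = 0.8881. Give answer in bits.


H = -p*log2(p) - (1-p)*log2(1-p). -0.8881*log2(0.8881) = 0.152048; -0.1119*log2(0.1119) = 0.353572. H = 0.152048 + 0.353572 = 0.5056

0.5056 bits


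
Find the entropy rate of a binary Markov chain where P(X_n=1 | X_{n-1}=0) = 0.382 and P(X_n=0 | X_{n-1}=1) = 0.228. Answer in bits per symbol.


Stationary distribution: pi_0 = p10/(p01+p10) = 0.3738, pi_1 = 0.6262. Entropy rate H' = pi_0*H(p01) + pi_1*H(p10) = 0.3738*0.9594 + 0.6262*0.7745 = 0.8436

0.8436 bits/symbol


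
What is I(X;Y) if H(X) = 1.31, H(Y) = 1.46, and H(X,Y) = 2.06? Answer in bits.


I(X;Y) = H(X) + H(Y) - H(X,Y) = 1.31 + 1.46 - 2.06 = 0.71

0.71 bits


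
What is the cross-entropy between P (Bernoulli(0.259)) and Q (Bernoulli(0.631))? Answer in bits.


H(P,Q) = -p*log2(q) - (1-p)*log2(1-q). -0.259*log2(0.631) = 0.172051; -0.741*log2(0.369) = 1.065786. H(P,Q) = 0.172051 + 1.065786 = 1.2378

1.2378 bits


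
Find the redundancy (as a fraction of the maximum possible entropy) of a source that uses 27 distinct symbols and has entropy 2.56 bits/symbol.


H_max = log2(K) = log2(27) = 4.7549 bits/symbol. Redundancy = 1 - H/H_max = 1 - 2.56/4.7549 = 1 - 0.5384 = 0.4616

0.4616


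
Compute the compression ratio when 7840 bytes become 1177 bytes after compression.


Ratio = original / compressed = 7840 / 1177 = 6.661

6.661


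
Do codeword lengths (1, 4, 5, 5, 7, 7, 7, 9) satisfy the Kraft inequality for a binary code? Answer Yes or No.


Kraft sum = sum(2^(-l_i)) = 0.6504, need <= 1. Result: satisfied (a binary prefix-free code with these lengths exists)

Yes


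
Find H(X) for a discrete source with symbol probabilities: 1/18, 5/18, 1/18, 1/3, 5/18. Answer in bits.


H = -sum(p_i * log2(p_i)). Terms: -(1/18)*log2(1/18) = 0.231663; -(5/18)*log2(5/18) = 0.513332; -(1/18)*log2(1/18) = 0.231663; -(1/3)*log2(1/3) = 0.528321; -(5/18)*log2(5/18) = 0.513332. H = 0.231663 + 0.513332 + 0.231663 + 0.528321 + 0.513332 = 2.0183

2.0183 bits


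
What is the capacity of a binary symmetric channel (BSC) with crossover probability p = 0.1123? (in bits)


H(p) = -p*log2(p) - (1-p)*log2(1-p) = -0.1123*log2(0.1123) - 0.8877*log2(0.8877) = 0.354258 + 0.152556 = 0.5068. C = 1 - H(p) = 1 - 0.5068 = 0.4932

0.4932 bits


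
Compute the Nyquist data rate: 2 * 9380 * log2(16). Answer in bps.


Rate = 2 * B * log2(M) = 2 * 9380 * 4.0 = 75040.0

75040.0 bps


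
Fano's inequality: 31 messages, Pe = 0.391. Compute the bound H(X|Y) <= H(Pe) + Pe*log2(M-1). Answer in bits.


H(Pe) = -Pe*log2(Pe) - (1-Pe)*log2(1-Pe) = -0.391*log2(0.391) - 0.609*log2(0.609) = 0.529711 + 0.435731 = 0.9654. Pe*log2(M-1) = 0.391*log2(30) = 1.918594. Bound = H(Pe) + Pe*log2(M-1) = 0.529711 + 0.435731 + 1.918594 = 2.884

2.884 bits


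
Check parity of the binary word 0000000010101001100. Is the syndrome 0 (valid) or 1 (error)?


Syndrome = XOR of all bits = 0 XOR 0 XOR 0 XOR 0 XOR 0 XOR 0 XOR 0 XOR 0 XOR 1 XOR 0 XOR 1 XOR 0 XOR 1 XOR 0 XOR 0 XOR 1 XOR 1 XOR 0 XOR 0 = 1

1


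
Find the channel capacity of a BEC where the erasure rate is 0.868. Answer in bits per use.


C = 1 - epsilon = 1 - 0.868 = 0.132

0.132 bits


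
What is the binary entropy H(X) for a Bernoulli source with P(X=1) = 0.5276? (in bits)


H = -p*log2(p) - (1-p)*log2(1-p). -0.5276*log2(0.5276) = 0.486702; -0.4724*log2(0.4724) = 0.511099. H = 0.486702 + 0.511099 = 0.9978

0.9978 bits


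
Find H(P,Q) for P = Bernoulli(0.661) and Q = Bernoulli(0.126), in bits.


H(P,Q) = -p*log2(q) - (1-p)*log2(1-q). -0.661*log2(0.126) = 1.975401; -0.339*log2(0.874) = 0.065866. H(P,Q) = 1.975401 + 0.065866 = 2.0413

2.0413 bits


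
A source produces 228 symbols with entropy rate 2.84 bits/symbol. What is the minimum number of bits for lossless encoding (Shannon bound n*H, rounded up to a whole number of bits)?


Minimum bits >= n * H = 228 * 2.84 = 647.52, rounded up to a whole number of bits = 648

648 bits


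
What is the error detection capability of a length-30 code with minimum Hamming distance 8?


Detection capability = d_min - 1 = 8 - 1 = 7

7 errors


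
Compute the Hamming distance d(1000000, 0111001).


Count differing positions: ^ ^ ^ ^ . . ^ = 5 differences

5


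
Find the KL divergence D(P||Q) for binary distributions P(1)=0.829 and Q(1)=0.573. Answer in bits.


KL = p*log2(p/q) + (1-p)*log2((1-p)/(1-q)) = 0.829*log2(0.829/0.573) + 0.171*log2(0.171/0.427) = 0.216

0.216 bits


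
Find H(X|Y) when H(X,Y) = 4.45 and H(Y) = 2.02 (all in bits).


H(X|Y) = H(X,Y) - H(Y) = 4.45 - 2.02 = 2.43

2.43 bits


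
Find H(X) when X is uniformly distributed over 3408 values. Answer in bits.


H = log2(n) = log2(3408) = 11.7347

11.7347 bits


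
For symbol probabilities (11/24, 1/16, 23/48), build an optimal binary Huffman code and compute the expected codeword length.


Huffman construction (repeatedly merge the two least-probable nodes; each merge adds 1 bit to every symbol beneath it): 1/16 + 11/24 = 25/48; 23/48 + 25/48 = 1. Resulting codeword lengths (in the order the probabilities were given): (2, 2, 1). L_avg = sum(p_i * l_i) = 11/24*2 + 1/16*2 + 23/48*1 = 73/48 = 1.5208

1.5208 bits


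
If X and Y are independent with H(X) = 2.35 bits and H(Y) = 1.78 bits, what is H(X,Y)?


For independent variables, H(X,Y) = H(X) + H(Y) = 2.35 + 1.78 = 4.13

4.13 bits


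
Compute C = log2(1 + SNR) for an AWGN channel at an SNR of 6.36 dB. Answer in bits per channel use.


SNR_linear = 10^(6.36/10) = 4.3251; C = log2(1 + SNR_linear) = log2(1 + 4.3251) = 2.4128

2.4128 bits/channel use


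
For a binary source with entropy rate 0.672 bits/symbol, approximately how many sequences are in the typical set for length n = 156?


log2|A_typical| = nH = 156 * 0.672 = 104.832, so |A_typical| ~ 2^104.832 = 3.611e+31

3.611e+31


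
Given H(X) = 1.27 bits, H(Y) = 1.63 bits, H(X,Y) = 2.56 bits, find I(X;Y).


I(X;Y) = H(X) + H(Y) - H(X,Y) = 1.27 + 1.63 - 2.56 = 0.34

0.34 bits


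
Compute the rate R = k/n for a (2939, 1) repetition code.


Rate = k/n = 1/2939

1/2939


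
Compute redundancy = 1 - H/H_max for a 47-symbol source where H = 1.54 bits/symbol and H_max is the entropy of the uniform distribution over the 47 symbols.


H_max = log2(K) = log2(47) = 5.5546 bits/symbol. Redundancy = 1 - H/H_max = 1 - 1.54/5.5546 = 1 - 0.2772 = 0.7228

0.7228


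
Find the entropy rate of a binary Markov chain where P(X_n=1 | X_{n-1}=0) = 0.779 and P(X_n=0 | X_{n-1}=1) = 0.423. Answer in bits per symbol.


Stationary distribution: pi_0 = p10/(p01+p10) = 0.3519, pi_1 = 0.6481. Entropy rate H' = pi_0*H(p01) + pi_1*H(p10) = 0.3519*0.762 + 0.6481*0.9828 = 0.9051

0.9051 bits/symbol


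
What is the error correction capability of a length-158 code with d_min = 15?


Correction capability = floor((d-1)/2) = floor((15-1)/2) = 7

7 errors


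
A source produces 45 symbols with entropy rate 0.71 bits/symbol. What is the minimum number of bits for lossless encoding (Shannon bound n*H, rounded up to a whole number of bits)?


Minimum bits >= n * H = 45 * 0.71 = 31.95, rounded up to a whole number of bits = 32

32 bits


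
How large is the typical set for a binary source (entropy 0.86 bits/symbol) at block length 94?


log2|A_typical| = nH = 94 * 0.86 = 80.84, so |A_typical| ~ 2^80.84 = 2.164e+24

2.164e+24


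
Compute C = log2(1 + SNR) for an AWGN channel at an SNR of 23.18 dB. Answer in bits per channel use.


SNR_linear = 10^(23.18/10) = 207.9697; C = log2(1 + SNR_linear) = log2(1 + 207.9697) = 7.7071

7.7071 bits/channel use


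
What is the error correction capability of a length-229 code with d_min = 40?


Correction capability = floor((d-1)/2) = floor((40-1)/2) = 19

19 errors


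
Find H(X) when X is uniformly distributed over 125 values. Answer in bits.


H = log2(n) = log2(125) = 6.9658

6.9658 bits


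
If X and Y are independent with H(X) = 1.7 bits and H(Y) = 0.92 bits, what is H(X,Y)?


For independent variables, H(X,Y) = H(X) + H(Y) = 1.7 + 0.92 = 2.62

2.62 bits


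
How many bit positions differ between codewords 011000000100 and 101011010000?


Count differing positions: ^ ^ . . ^ ^ . ^ . ^ . . = 6 differences

6


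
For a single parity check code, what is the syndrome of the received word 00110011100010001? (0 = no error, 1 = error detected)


Syndrome = XOR of all bits = 0 XOR 0 XOR 1 XOR 1 XOR 0 XOR 0 XOR 1 XOR 1 XOR 1 XOR 0 XOR 0 XOR 0 XOR 1 XOR 0 XOR 0 XOR 0 XOR 1 = 1

1


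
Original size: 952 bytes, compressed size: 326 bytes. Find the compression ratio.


Ratio = original / compressed = 952 / 326 = 2.9202

2.9202


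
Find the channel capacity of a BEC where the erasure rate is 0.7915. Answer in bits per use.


C = 1 - epsilon = 1 - 0.7915 = 0.2085

0.2085 bits


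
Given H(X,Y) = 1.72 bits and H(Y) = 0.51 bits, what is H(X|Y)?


H(X|Y) = H(X,Y) - H(Y) = 1.72 - 0.51 = 1.21

1.21 bits


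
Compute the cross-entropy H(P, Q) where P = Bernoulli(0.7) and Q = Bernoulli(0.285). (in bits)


H(P,Q) = -p*log2(q) - (1-p)*log2(1-q). -0.7*log2(0.285) = 1.267676; -0.3*log2(0.715) = 0.145195. H(P,Q) = 1.267676 + 0.145195 = 1.4129

1.4129 bits


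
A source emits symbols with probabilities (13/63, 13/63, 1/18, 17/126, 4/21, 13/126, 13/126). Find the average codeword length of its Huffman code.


Huffman construction (repeatedly merge the two least-probable nodes; each merge adds 1 bit to every symbol beneath it): 1/18 + 13/126 = 10/63; 13/126 + 17/126 = 5/21; 10/63 + 4/21 = 22/63; 13/63 + 13/63 = 26/63; 5/21 + 22/63 = 37/63; 26/63 + 37/63 = 1. Resulting codeword lengths (in the order the probabilities were given): (2, 2, 4, 3, 3, 4, 3). L_avg = sum(p_i * l_i) = 13/63*2 + 13/63*2 + 1/18*4 + 17/126*3 + 4/21*3 + 13/126*4 + 13/126*3 = 173/63 = 2.746

2.746 bits


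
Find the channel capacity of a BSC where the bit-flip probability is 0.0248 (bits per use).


H(p) = -p*log2(p) - (1-p)*log2(1-p) = -0.0248*log2(0.0248) - 0.9752*log2(0.9752) = 0.132271 + 0.035331 = 0.1676. C = 1 - H(p) = 1 - 0.1676 = 0.8324

0.8324 bits


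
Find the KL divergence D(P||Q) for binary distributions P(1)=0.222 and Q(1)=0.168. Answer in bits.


KL = p*log2(p/q) + (1-p)*log2((1-p)/(1-q)) = 0.222*log2(0.222/0.168) + 0.778*log2(0.778/0.832) = 0.0139

0.0139 bits


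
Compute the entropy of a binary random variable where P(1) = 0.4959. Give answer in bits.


H = -p*log2(p) - (1-p)*log2(1-p). -0.4959*log2(0.4959) = 0.501791; -0.5041*log2(0.5041) = 0.498161. H = 0.501791 + 0.498161 = 1.0

1.0 bits


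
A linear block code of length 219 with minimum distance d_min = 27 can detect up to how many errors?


Detection capability = d_min - 1 = 27 - 1 = 26

26 errors


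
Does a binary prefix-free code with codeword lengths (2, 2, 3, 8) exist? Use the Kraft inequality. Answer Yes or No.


Kraft sum = sum(2^(-l_i)) = 0.6289, need <= 1. Result: satisfied (a binary prefix-free code with these lengths exists)

Yes


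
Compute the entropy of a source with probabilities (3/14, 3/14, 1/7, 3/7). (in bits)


H = -sum(p_i * log2(p_i)). Terms: -(3/14)*log2(3/14) = 0.476227; -(3/14)*log2(3/14) = 0.476227; -(1/7)*log2(1/7) = 0.401051; -(3/7)*log2(3/7) = 0.523882. H = 0.476227 + 0.476227 + 0.401051 + 0.523882 = 1.8774

1.8774 bits


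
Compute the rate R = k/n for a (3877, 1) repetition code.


Rate = k/n = 1/3877

1/3877


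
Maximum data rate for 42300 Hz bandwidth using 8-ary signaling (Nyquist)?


Rate = 2 * B * log2(M) = 2 * 42300 * 3.0 = 253800.0

253800.0 bps


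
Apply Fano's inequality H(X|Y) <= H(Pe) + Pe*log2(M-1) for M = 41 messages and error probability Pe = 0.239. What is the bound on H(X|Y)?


H(Pe) = -Pe*log2(Pe) - (1-Pe)*log2(1-Pe) = -0.239*log2(0.239) - 0.761*log2(0.761) = 0.493515 + 0.299858 = 0.7934. Pe*log2(M-1) = 0.239*log2(40) = 1.271941. Bound = H(Pe) + Pe*log2(M-1) = 0.493515 + 0.299858 + 1.271941 = 2.0653

2.0653 bits


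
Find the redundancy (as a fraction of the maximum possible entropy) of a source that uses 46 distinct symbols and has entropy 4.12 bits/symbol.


H_max = log2(K) = log2(46) = 5.5236 bits/symbol. Redundancy = 1 - H/H_max = 1 - 4.12/5.5236 = 1 - 0.7459 = 0.2541

0.2541


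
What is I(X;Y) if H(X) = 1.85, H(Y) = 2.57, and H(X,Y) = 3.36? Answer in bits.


I(X;Y) = H(X) + H(Y) - H(X,Y) = 1.85 + 2.57 - 3.36 = 1.06

1.06 bits


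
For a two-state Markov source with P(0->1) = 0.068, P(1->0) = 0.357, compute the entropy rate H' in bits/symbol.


Stationary distribution: pi_0 = p10/(p01+p10) = 0.84, pi_1 = 0.16. Entropy rate H' = pi_0*H(p01) + pi_1*H(p10) = 0.84*0.3584 + 0.16*0.9402 = 0.4515

0.4515 bits/symbol


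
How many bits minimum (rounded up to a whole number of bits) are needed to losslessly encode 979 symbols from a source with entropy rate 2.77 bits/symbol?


Minimum bits >= n * H = 979 * 2.77 = 2711.83, rounded up to a whole number of bits = 2712

2712 bits


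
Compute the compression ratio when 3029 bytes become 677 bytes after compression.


Ratio = original / compressed = 3029 / 677 = 4.4742

4.4742


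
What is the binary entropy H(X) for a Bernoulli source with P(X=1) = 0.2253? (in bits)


H = -p*log2(p) - (1-p)*log2(1-p). -0.2253*log2(0.2253) = 0.484413; -0.7747*log2(0.7747) = 0.285315. H = 0.484413 + 0.285315 = 0.7697

0.7697 bits


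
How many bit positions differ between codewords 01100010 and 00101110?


Count differing positions: . ^ . . ^ ^ . . = 3 differences

3


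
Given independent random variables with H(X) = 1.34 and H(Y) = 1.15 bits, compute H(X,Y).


For independent variables, H(X,Y) = H(X) + H(Y) = 1.34 + 1.15 = 2.49

2.49 bits


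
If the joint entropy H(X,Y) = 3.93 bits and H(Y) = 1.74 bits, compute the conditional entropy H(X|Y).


H(X|Y) = H(X,Y) - H(Y) = 3.93 - 1.74 = 2.19

2.19 bits


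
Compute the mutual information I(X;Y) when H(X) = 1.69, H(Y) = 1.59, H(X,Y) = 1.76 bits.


I(X;Y) = H(X) + H(Y) - H(X,Y) = 1.69 + 1.59 - 1.76 = 1.52

1.52 bits


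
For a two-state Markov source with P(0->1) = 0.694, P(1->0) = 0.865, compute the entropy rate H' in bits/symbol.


Stationary distribution: pi_0 = p10/(p01+p10) = 0.5548, pi_1 = 0.4452. Entropy rate H' = pi_0*H(p01) + pi_1*H(p10) = 0.5548*0.8885 + 0.4452*0.571 = 0.7472

0.7472 bits/symbol


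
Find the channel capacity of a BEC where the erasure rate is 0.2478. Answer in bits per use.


C = 1 - epsilon = 1 - 0.2478 = 0.7522

0.7522 bits


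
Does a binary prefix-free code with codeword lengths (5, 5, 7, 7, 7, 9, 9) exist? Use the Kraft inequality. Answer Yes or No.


Kraft sum = sum(2^(-l_i)) = 0.0898, need <= 1. Result: satisfied (a binary prefix-free code with these lengths exists)

Yes


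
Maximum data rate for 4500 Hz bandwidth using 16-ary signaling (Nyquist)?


Rate = 2 * B * log2(M) = 2 * 4500 * 4.0 = 36000.0

36000.0 bps


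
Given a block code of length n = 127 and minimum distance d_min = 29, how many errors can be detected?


Detection capability = d_min - 1 = 29 - 1 = 28

28 errors


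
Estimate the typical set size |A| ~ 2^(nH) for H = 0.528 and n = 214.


log2|A_typical| = nH = 214 * 0.528 = 112.992, so |A_typical| ~ 2^112.992 = 1.033e+34

1.033e+34


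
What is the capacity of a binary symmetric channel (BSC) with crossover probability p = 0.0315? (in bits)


H(p) = -p*log2(p) - (1-p)*log2(1-p) = -0.0315*log2(0.0315) - 0.9685*log2(0.9685) = 0.157138 + 0.044722 = 0.2019. C = 1 - H(p) = 1 - 0.2019 = 0.7981

0.7981 bits


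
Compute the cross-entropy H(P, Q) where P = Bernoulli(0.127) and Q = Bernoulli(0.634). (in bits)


H(P,Q) = -p*log2(q) - (1-p)*log2(1-q). -0.127*log2(0.634) = 0.083496; -0.873*log2(0.366) = 1.265924. H(P,Q) = 0.083496 + 1.265924 = 1.3494

1.3494 bits


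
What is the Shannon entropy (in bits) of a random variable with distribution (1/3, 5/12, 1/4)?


H = -sum(p_i * log2(p_i)). Terms: -(1/3)*log2(1/3) = 0.528321; -(5/12)*log2(5/12) = 0.526264; -(1/4)*log2(1/4) = 0.500000. H = 0.528321 + 0.526264 + 0.500000 = 1.5546

1.5546 bits


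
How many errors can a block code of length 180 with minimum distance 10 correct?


Correction capability = floor((d-1)/2) = floor((10-1)/2) = 4

4 errors


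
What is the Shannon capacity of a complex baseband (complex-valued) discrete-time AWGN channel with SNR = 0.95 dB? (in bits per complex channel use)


SNR_linear = 10^(0.95/10) = 1.2445; C = log2(1 + SNR_linear) = log2(1 + 1.2445) = 1.1664

1.1664 bits/channel use


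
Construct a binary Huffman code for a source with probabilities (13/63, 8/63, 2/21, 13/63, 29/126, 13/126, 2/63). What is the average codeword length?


Huffman construction (repeatedly merge the two least-probable nodes; each merge adds 1 bit to every symbol beneath it): 2/63 + 2/21 = 8/63; 13/126 + 8/63 = 29/126; 8/63 + 13/63 = 1/3; 13/63 + 29/126 = 55/126; 29/126 + 1/3 = 71/126; 55/126 + 71/126 = 1. Resulting codeword lengths (in the order the probabilities were given): (3, 3, 4, 2, 2, 3, 4). L_avg = sum(p_i * l_i) = 13/63*3 + 8/63*3 + 2/21*4 + 13/63*2 + 29/126*2 + 13/126*3 + 2/63*4 = 113/42 = 2.6905

2.6905 bits


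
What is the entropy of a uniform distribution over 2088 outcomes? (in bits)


H = log2(n) = log2(2088) = 11.0279

11.0279 bits


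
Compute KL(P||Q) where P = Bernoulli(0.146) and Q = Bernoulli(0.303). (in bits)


KL = p*log2(p/q) + (1-p)*log2((1-p)/(1-q)) = 0.146*log2(0.146/0.303) + 0.854*log2(0.854/0.697) = 0.0965

0.0965 bits


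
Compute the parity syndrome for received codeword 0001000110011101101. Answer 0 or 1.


Syndrome = XOR of all bits = 0 XOR 0 XOR 0 XOR 1 XOR 0 XOR 0 XOR 0 XOR 1 XOR 1 XOR 0 XOR 0 XOR 1 XOR 1 XOR 1 XOR 0 XOR 1 XOR 1 XOR 0 XOR 1 = 1

1


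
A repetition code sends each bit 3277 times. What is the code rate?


Rate = k/n = 1/3277

1/3277


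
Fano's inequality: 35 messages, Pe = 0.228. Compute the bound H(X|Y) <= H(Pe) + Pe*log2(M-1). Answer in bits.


H(Pe) = -Pe*log2(Pe) - (1-Pe)*log2(1-Pe) = -0.228*log2(0.228) - 0.772*log2(0.772) = 0.486300 + 0.288209 = 0.7745. Pe*log2(M-1) = 0.228*log2(34) = 1.159942. Bound = H(Pe) + Pe*log2(M-1) = 0.486300 + 0.288209 + 1.159942 = 1.9345

1.9345 bits


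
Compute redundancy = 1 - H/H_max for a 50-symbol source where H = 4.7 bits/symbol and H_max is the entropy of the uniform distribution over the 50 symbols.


H_max = log2(K) = log2(50) = 5.6439 bits/symbol. Redundancy = 1 - H/H_max = 1 - 4.7/5.6439 = 1 - 0.8328 = 0.1672

0.1672


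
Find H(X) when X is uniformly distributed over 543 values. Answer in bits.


H = log2(n) = log2(543) = 9.0848

9.0848 bits


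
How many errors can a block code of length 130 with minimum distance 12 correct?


Correction capability = floor((d-1)/2) = floor((12-1)/2) = 5

5 errors


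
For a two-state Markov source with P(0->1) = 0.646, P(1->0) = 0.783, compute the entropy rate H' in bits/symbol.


Stationary distribution: pi_0 = p10/(p01+p10) = 0.5479, pi_1 = 0.4521. Entropy rate H' = pi_0*H(p01) + pi_1*H(p10) = 0.5479*0.9376 + 0.4521*0.7547 = 0.8549

0.8549 bits/symbol


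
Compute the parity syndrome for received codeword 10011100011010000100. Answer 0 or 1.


Syndrome = XOR of all bits = 1 XOR 0 XOR 0 XOR 1 XOR 1 XOR 1 XOR 0 XOR 0 XOR 0 XOR 1 XOR 1 XOR 0 XOR 1 XOR 0 XOR 0 XOR 0 XOR 0 XOR 1 XOR 0 XOR 0 = 0

0


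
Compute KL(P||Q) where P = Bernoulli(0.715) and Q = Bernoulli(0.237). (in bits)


KL = p*log2(p/q) + (1-p)*log2((1-p)/(1-q)) = 0.715*log2(0.715/0.237) + 0.285*log2(0.285/0.763) = 0.7341

0.7341 bits


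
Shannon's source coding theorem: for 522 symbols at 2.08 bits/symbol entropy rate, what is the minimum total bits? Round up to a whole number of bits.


Minimum bits >= n * H = 522 * 2.08 = 1085.76, rounded up to a whole number of bits = 1086

1086 bits


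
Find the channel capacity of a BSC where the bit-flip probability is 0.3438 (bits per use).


H(p) = -p*log2(p) - (1-p)*log2(1-p) = -0.3438*log2(0.3438) - 0.6562*log2(0.6562) = 0.529575 + 0.398833 = 0.9284. C = 1 - H(p) = 1 - 0.9284 = 0.0716

0.0716 bits


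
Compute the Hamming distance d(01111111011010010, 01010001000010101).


Count differing positions: . . ^ . ^ ^ ^ . . ^ ^ . . . ^ ^ ^ = 9 differences

9


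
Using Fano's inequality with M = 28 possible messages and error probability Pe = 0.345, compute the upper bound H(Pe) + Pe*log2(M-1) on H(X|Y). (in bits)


H(Pe) = -Pe*log2(Pe) - (1-Pe)*log2(1-Pe) = -0.345*log2(0.345) - 0.655*log2(0.655) = 0.529689 + 0.399834 = 0.9295. Pe*log2(M-1) = 0.345*log2(27) = 1.640436. Bound = H(Pe) + Pe*log2(M-1) = 0.529689 + 0.399834 + 1.640436 = 2.57

2.57 bits


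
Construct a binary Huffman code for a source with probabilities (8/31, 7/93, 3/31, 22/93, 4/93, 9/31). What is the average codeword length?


Huffman construction (repeatedly merge the two least-probable nodes; each merge adds 1 bit to every symbol beneath it): 4/93 + 7/93 = 11/93; 3/31 + 11/93 = 20/93; 20/93 + 22/93 = 14/31; 8/31 + 9/31 = 17/31; 14/31 + 17/31 = 1. Resulting codeword lengths (in the order the probabilities were given): (2, 4, 3, 2, 4, 2). L_avg = sum(p_i * l_i) = 8/31*2 + 7/93*4 + 3/31*3 + 22/93*2 + 4/93*4 + 9/31*2 = 7/3 = 2.3333

2.3333 bits


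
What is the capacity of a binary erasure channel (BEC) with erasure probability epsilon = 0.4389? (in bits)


C = 1 - epsilon = 1 - 0.4389 = 0.5611

0.5611 bits


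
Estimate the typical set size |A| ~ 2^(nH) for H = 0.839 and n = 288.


log2|A_typical| = nH = 288 * 0.839 = 241.632, so |A_typical| ~ 2^241.632 = 5.476e+72

5.476e+72


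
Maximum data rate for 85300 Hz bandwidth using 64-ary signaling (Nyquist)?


Rate = 2 * B * log2(M) = 2 * 85300 * 6.0 = 1023600.0

1023600.0 bps


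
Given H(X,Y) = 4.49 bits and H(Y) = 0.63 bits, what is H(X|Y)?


H(X|Y) = H(X,Y) - H(Y) = 4.49 - 0.63 = 3.86

3.86 bits


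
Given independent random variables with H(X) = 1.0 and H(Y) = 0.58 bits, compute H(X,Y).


For independent variables, H(X,Y) = H(X) + H(Y) = 1.0 + 0.58 = 1.58

1.58 bits


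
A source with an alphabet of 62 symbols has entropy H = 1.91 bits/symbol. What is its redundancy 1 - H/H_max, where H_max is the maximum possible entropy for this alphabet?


H_max = log2(K) = log2(62) = 5.9542 bits/symbol. Redundancy = 1 - H/H_max = 1 - 1.91/5.9542 = 1 - 0.3208 = 0.6792

0.6792


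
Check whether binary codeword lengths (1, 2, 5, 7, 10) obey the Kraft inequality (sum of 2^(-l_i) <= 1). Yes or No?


Kraft sum = sum(2^(-l_i)) = 0.79, need <= 1. Result: satisfied (a binary prefix-free code with these lengths exists)

Yes


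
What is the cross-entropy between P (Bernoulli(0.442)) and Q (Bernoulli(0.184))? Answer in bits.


H(P,Q) = -p*log2(q) - (1-p)*log2(1-q). -0.442*log2(0.184) = 1.079462; -0.558*log2(0.816) = 0.163694. H(P,Q) = 1.079462 + 0.163694 = 1.2432

1.2432 bits


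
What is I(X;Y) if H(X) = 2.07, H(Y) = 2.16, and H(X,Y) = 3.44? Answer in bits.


I(X;Y) = H(X) + H(Y) - H(X,Y) = 2.07 + 2.16 - 3.44 = 0.79

0.79 bits


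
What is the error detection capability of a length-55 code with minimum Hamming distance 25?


Detection capability = d_min - 1 = 25 - 1 = 24

24 errors


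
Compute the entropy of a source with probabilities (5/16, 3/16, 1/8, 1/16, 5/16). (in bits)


H = -sum(p_i * log2(p_i)). Terms: -(5/16)*log2(5/16) = 0.524397; -(3/16)*log2(3/16) = 0.452820; -(1/8)*log2(1/8) = 0.375000; -(1/16)*log2(1/16) = 0.250000; -(5/16)*log2(5/16) = 0.524397. H = 0.524397 + 0.452820 + 0.375000 + 0.250000 + 0.524397 = 2.1266

2.1266 bits


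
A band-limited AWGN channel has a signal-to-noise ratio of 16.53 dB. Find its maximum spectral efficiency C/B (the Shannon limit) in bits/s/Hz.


SNR_linear = 10^(16.53/10) = 44.978; C/B = log2(1 + SNR_linear) = log2(1 + 44.978) = 5.5229

5.5229 bits/s/Hz


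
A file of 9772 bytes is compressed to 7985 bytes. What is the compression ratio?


Ratio = original / compressed = 9772 / 7985 = 1.2238

1.2238


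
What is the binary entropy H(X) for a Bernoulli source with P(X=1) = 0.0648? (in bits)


H = -p*log2(p) - (1-p)*log2(1-p). -0.0648*log2(0.0648) = 0.255821; -0.9352*log2(0.9352) = 0.090390. H = 0.255821 + 0.090390 = 0.3462

0.3462 bits


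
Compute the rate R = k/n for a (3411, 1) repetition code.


Rate = k/n = 1/3411

1/3411


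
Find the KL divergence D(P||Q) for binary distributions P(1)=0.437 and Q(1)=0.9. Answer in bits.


KL = p*log2(p/q) + (1-p)*log2((1-p)/(1-q)) = 0.437*log2(0.437/0.9) + 0.563*log2(0.563/0.1) = 0.9482

0.9482 bits


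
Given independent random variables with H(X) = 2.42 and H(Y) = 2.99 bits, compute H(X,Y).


For independent variables, H(X,Y) = H(X) + H(Y) = 2.42 + 2.99 = 5.41

5.41 bits


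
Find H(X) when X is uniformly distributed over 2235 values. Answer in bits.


H = log2(n) = log2(2235) = 11.1261

11.1261 bits


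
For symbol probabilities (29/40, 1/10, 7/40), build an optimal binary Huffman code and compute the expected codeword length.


Huffman construction (repeatedly merge the two least-probable nodes; each merge adds 1 bit to every symbol beneath it): 1/10 + 7/40 = 11/40; 11/40 + 29/40 = 1. Resulting codeword lengths (in the order the probabilities were given): (1, 2, 2). L_avg = sum(p_i * l_i) = 29/40*1 + 1/10*2 + 7/40*2 = 51/40 = 1.275

1.275 bits


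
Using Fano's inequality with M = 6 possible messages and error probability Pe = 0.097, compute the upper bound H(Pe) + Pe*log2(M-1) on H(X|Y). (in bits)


H(Pe) = -Pe*log2(Pe) - (1-Pe)*log2(1-Pe) = -0.097*log2(0.097) - 0.903*log2(0.903) = 0.326490 + 0.132924 = 0.4594. Pe*log2(M-1) = 0.097*log2(5) = 0.225227. Bound = H(Pe) + Pe*log2(M-1) = 0.326490 + 0.132924 + 0.225227 = 0.6846

0.6846 bits


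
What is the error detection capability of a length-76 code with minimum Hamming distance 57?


Detection capability = d_min - 1 = 57 - 1 = 56

56 errors


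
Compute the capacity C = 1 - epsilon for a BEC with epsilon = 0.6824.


C = 1 - epsilon = 1 - 0.6824 = 0.3176

0.3176 bits


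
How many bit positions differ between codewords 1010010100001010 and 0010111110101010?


Count differing positions: ^ . . . ^ . ^ . ^ . ^ . . . . . = 5 differences

5


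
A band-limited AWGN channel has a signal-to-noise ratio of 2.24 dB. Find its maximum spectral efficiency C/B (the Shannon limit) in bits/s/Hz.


SNR_linear = 10^(2.24/10) = 1.6749; C/B = log2(1 + SNR_linear) = log2(1 + 1.6749) = 1.4195

1.4195 bits/s/Hz


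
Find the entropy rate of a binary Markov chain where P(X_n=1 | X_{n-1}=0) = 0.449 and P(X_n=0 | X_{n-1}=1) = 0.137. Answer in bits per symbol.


Stationary distribution: pi_0 = p10/(p01+p10) = 0.2338, pi_1 = 0.7662. Entropy rate H' = pi_0*H(p01) + pi_1*H(p10) = 0.2338*0.9925 + 0.7662*0.5763 = 0.6736

0.6736 bits/symbol


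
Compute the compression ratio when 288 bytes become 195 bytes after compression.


Ratio = original / compressed = 288 / 195 = 1.4769

1.4769


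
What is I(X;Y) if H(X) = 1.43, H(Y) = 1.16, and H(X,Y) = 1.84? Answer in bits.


I(X;Y) = H(X) + H(Y) - H(X,Y) = 1.43 + 1.16 - 1.84 = 0.75

0.75 bits


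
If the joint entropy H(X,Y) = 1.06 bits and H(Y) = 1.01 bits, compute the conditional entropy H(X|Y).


H(X|Y) = H(X,Y) - H(Y) = 1.06 - 1.01 = 0.05

0.05 bits


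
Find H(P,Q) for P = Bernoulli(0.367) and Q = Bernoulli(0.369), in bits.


H(P,Q) = -p*log2(q) - (1-p)*log2(1-q). -0.367*log2(0.369) = 0.527859; -0.633*log2(0.631) = 0.420494. H(P,Q) = 0.527859 + 0.420494 = 0.9484

0.9484 bits


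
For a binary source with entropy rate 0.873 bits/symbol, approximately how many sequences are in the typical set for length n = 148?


log2|A_typical| = nH = 148 * 0.873 = 129.204, so |A_typical| ~ 2^129.204 = 7.839e+38

7.839e+38


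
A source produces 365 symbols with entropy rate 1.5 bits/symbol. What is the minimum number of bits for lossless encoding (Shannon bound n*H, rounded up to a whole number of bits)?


Minimum bits >= n * H = 365 * 1.5 = 547.5, rounded up to a whole number of bits = 548

548 bits


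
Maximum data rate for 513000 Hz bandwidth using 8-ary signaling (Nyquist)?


Rate = 2 * B * log2(M) = 2 * 513000 * 3.0 = 3078000.0

3078000.0 bps


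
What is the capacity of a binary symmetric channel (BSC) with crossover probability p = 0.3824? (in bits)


H(p) = -p*log2(p) - (1-p)*log2(1-p) = -0.3824*log2(0.3824) - 0.6176*log2(0.6176) = 0.530330 + 0.429390 = 0.9597. C = 1 - H(p) = 1 - 0.9597 = 0.0403

0.0403 bits


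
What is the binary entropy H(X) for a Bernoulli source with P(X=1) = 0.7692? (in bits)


H = -p*log2(p) - (1-p)*log2(1-p). -0.7692*log2(0.7692) = 0.291196; -0.2308*log2(0.2308) = 0.488208. H = 0.291196 + 0.488208 = 0.7794

0.7794 bits


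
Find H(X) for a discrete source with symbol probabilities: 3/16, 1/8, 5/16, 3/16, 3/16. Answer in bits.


H = -sum(p_i * log2(p_i)). Terms: -(3/16)*log2(3/16) = 0.452820; -(1/8)*log2(1/8) = 0.375000; -(5/16)*log2(5/16) = 0.524397; -(3/16)*log2(3/16) = 0.452820; -(3/16)*log2(3/16) = 0.452820. H = 0.452820 + 0.375000 + 0.524397 + 0.452820 + 0.452820 = 2.2579

2.2579 bits


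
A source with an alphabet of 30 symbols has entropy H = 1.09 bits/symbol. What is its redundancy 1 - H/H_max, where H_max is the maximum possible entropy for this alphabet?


H_max = log2(K) = log2(30) = 4.9069 bits/symbol. Redundancy = 1 - H/H_max = 1 - 1.09/4.9069 = 1 - 0.2221 = 0.7779

0.7779


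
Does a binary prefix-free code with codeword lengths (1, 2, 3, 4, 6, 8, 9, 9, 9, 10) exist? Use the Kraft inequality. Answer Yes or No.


Kraft sum = sum(2^(-l_i)) = 0.9639, need <= 1. Result: satisfied (a binary prefix-free code with these lengths exists)

Yes


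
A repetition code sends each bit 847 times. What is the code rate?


Rate = k/n = 1/847

1/847


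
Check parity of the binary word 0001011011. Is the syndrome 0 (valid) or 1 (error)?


Syndrome = XOR of all bits = 0 XOR 0 XOR 0 XOR 1 XOR 0 XOR 1 XOR 1 XOR 0 XOR 1 XOR 1 = 1

1


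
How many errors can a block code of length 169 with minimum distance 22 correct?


Correction capability = floor((d-1)/2) = floor((22-1)/2) = 10

10 errors


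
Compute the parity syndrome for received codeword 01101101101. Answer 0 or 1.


Syndrome = XOR of all bits = 0 XOR 1 XOR 1 XOR 0 XOR 1 XOR 1 XOR 0 XOR 1 XOR 1 XOR 0 XOR 1 = 1

1
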